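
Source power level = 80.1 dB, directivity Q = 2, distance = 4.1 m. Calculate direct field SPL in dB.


Given values:
  Lw = 80.1 dB, Q = 2, r = 4.1 m
Formula: SPL = Lw + 10 * log10(Q / (4 * pi * r^2))
Compute 4 * pi * r^2 = 4 * pi * 4.1^2 = 211.2407
Compute Q / denom = 2 / 211.2407 = 0.00946787
Compute 10 * log10(0.00946787) = -20.2375
SPL = 80.1 + (-20.2375) = 59.86

59.86 dB


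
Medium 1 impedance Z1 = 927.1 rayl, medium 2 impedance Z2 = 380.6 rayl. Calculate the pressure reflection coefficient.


Given values:
  Z1 = 927.1 rayl, Z2 = 380.6 rayl
Formula: R = (Z2 - Z1) / (Z2 + Z1)
Numerator: Z2 - Z1 = 380.6 - 927.1 = -546.5
Denominator: Z2 + Z1 = 380.6 + 927.1 = 1307.7
R = -546.5 / 1307.7 = -0.4179

-0.4179


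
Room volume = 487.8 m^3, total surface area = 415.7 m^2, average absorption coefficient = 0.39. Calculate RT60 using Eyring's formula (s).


Given values:
  V = 487.8 m^3, S = 415.7 m^2, alpha = 0.39
Formula: RT60 = 0.161 * V / (-S * ln(1 - alpha))
Compute ln(1 - 0.39) = ln(0.61) = -0.494296
Denominator: -415.7 * -0.494296 = 205.4788
Numerator: 0.161 * 487.8 = 78.5358
RT60 = 78.5358 / 205.4788 = 0.382

0.382 s


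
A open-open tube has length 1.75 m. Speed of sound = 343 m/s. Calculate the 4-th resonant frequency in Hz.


Given values:
  Tube type: open-open, L = 1.75 m, c = 343 m/s, n = 4
Formula: f_n = n * c / (2 * L)
Compute 2 * L = 2 * 1.75 = 3.5
f = 4 * 343 / 3.5
f = 392.0

392.0 Hz


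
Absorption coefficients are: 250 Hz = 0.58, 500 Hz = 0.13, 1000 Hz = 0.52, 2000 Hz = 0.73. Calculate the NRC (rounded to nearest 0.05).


Given values:
  a_250 = 0.58, a_500 = 0.13
  a_1000 = 0.52, a_2000 = 0.73
Formula: NRC = (a250 + a500 + a1000 + a2000) / 4
Sum = 0.58 + 0.13 + 0.52 + 0.73 = 1.96
NRC = 1.96 / 4 = 0.49
Rounded to nearest 0.05: 0.5

0.5


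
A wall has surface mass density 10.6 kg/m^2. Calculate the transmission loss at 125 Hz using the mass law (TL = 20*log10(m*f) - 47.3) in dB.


Given values:
  m = 10.6 kg/m^2, f = 125 Hz
Formula: TL = 20 * log10(m * f) - 47.3
Compute m * f = 10.6 * 125 = 1325.0
Compute log10(1325.0) = 3.122216
Compute 20 * 3.122216 = 62.4443
TL = 62.4443 - 47.3 = 15.14

15.14 dB


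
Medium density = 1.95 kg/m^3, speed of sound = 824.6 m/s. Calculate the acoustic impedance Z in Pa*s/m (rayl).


Given values:
  rho = 1.95 kg/m^3
  c = 824.6 m/s
Formula: Z = rho * c
Z = 1.95 * 824.6
Z = 1607.97

1607.97 rayl


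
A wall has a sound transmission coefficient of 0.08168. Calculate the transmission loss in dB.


Given values:
  tau = 0.08168
Formula: TL = 10 * log10(1 / tau)
Compute 1 / tau = 1 / 0.08168 = 12.2429
Compute log10(12.2429) = 1.087884
TL = 10 * 1.087884 = 10.88

10.88 dB


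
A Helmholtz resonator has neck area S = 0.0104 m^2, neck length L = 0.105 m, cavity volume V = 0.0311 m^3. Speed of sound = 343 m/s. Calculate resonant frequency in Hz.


Given values:
  S = 0.0104 m^2, L = 0.105 m, V = 0.0311 m^3, c = 343 m/s
Formula: f = (c / (2*pi)) * sqrt(S / (V * L))
Compute V * L = 0.0311 * 0.105 = 0.0032655
Compute S / (V * L) = 0.0104 / 0.0032655 = 3.1848
Compute sqrt(3.1848) = 1.784601
Compute c / (2*pi) = 343 / 6.283185 = 54.590148
f = 54.590148 * 1.784601 = 97.42

97.42 Hz


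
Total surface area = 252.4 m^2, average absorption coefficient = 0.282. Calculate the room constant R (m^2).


Given values:
  S = 252.4 m^2, alpha = 0.282
Formula: R = S * alpha / (1 - alpha)
Numerator: 252.4 * 0.282 = 71.1768
Denominator: 1 - 0.282 = 0.718
R = 71.1768 / 0.718 = 99.13

99.13 m^2


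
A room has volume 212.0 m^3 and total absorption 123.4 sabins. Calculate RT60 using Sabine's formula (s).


Given values:
  V = 212.0 m^3
  A = 123.4 sabins
Formula: RT60 = 0.161 * V / A
Numerator: 0.161 * 212.0 = 34.132
RT60 = 34.132 / 123.4 = 0.277

0.277 s


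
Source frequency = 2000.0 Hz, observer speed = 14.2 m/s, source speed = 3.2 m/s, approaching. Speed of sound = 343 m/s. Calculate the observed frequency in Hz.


Given values:
  f_s = 2000.0 Hz, v_o = 14.2 m/s, v_s = 3.2 m/s
  Direction: approaching
Formula: f_o = f_s * (c + v_o) / (c - v_s)
Numerator: c + v_o = 343 + 14.2 = 357.2
Denominator: c - v_s = 343 - 3.2 = 339.8
f_o = 2000.0 * 357.2 / 339.8 = 2102.41

2102.41 Hz


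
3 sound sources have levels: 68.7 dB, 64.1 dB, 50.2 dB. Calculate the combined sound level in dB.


Formula: L_total = 10 * log10( sum(10^(Li/10)) )
  Source 1: 10^(68.7/10) = 7413102.413
  Source 2: 10^(64.1/10) = 2570395.7828
  Source 3: 10^(50.2/10) = 104712.8548
Sum of linear values = 10088211.0506
L_total = 10 * log10(10088211.0506) = 70.04

70.04 dB


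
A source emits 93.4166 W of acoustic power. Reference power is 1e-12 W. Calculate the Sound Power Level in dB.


Given values:
  W = 93.4166 W
  W_ref = 1e-12 W
Formula: SWL = 10 * log10(W / W_ref)
Compute ratio: W / W_ref = 93416600000000
Compute log10: log10(93416600000000) = 13.970424
Multiply: SWL = 10 * 13.970424 = 139.7

139.7 dB


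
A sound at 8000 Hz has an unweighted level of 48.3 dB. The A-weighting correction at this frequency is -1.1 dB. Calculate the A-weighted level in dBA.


Given values:
  SPL = 48.3 dB
  A-weighting at 8000 Hz = -1.1 dB
Formula: L_A = SPL + A_weight
L_A = 48.3 + (-1.1)
L_A = 47.2

47.2 dBA


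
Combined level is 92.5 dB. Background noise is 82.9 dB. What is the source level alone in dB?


Given values:
  L_total = 92.5 dB, L_bg = 82.9 dB
Formula: L_source = 10 * log10(10^(L_total/10) - 10^(L_bg/10))
Convert to linear:
  10^(92.5/10) = 1778279410.0389
  10^(82.9/10) = 194984459.9758
Difference: 1778279410.0389 - 194984459.9758 = 1583294950.0631
L_source = 10 * log10(1583294950.0631) = 92.0

92.0 dB


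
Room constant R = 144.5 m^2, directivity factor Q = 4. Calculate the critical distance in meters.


Given values:
  R = 144.5 m^2, Q = 4
Formula: d_c = 0.141 * sqrt(Q * R)
Compute Q * R = 4 * 144.5 = 578.0
Compute sqrt(578.0) = 24.0416
d_c = 0.141 * 24.0416 = 3.39

3.39 m


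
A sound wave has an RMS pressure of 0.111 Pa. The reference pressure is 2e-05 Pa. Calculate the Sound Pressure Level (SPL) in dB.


Given values:
  p = 0.111 Pa
  p_ref = 2e-05 Pa
Formula: SPL = 20 * log10(p / p_ref)
Compute ratio: p / p_ref = 0.111 / 2e-05 = 5550
Compute log10: log10(5550) = 3.744293
Multiply: SPL = 20 * 3.744293 = 74.89

74.89 dB


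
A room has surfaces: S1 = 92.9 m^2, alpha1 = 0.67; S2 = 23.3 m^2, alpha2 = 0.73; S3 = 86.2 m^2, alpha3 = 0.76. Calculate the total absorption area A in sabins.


Given surfaces:
  Surface 1: 92.9 * 0.67 = 62.243
  Surface 2: 23.3 * 0.73 = 17.009
  Surface 3: 86.2 * 0.76 = 65.512
Formula: A = sum(Si * alpha_i)
A = 62.243 + 17.009 + 65.512
A = 144.76

144.76 sabins


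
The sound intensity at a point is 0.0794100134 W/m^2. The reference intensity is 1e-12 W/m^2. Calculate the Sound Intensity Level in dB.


Given values:
  I = 0.0794100134 W/m^2
  I_ref = 1e-12 W/m^2
Formula: SIL = 10 * log10(I / I_ref)
Compute ratio: I / I_ref = 79410013400
Compute log10: log10(79410013400) = 10.899875
Multiply: SIL = 10 * 10.899875 = 109.0

109.0 dB


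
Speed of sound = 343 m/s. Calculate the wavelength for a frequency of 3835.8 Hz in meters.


Given values:
  c = 343 m/s, f = 3835.8 Hz
Formula: lambda = c / f
lambda = 343 / 3835.8
lambda = 0.0894

0.0894 m


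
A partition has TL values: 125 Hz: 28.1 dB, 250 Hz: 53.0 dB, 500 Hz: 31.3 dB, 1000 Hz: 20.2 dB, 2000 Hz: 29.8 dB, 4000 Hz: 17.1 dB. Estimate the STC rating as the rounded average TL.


Given TL values at each frequency:
  125 Hz: 28.1 dB
  250 Hz: 53.0 dB
  500 Hz: 31.3 dB
  1000 Hz: 20.2 dB
  2000 Hz: 29.8 dB
  4000 Hz: 17.1 dB
Formula: STC ~ round(average of TL values)
Sum = 28.1 + 53.0 + 31.3 + 20.2 + 29.8 + 17.1 = 179.5
Average = 179.5 / 6 = 29.92
Rounded: 30

30


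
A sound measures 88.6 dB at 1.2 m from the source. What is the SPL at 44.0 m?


Given values:
  SPL1 = 88.6 dB, r1 = 1.2 m, r2 = 44.0 m
Formula: SPL2 = SPL1 - 20 * log10(r2 / r1)
Compute ratio: r2 / r1 = 44.0 / 1.2 = 36.6667
Compute log10: log10(36.6667) = 1.564272
Compute drop: 20 * 1.564272 = 31.2854
SPL2 = 88.6 - 31.2854 = 57.31

57.31 dB


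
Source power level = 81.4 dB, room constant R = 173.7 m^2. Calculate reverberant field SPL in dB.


Given values:
  Lw = 81.4 dB, R = 173.7 m^2
Formula: SPL = Lw + 10 * log10(4 / R)
Compute 4 / R = 4 / 173.7 = 0.023028
Compute 10 * log10(0.023028) = -16.3774
SPL = 81.4 + (-16.3774) = 65.02

65.02 dB


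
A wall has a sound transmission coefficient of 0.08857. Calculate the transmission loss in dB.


Given values:
  tau = 0.08857
Formula: TL = 10 * log10(1 / tau)
Compute 1 / tau = 1 / 0.08857 = 11.2905
Compute log10(11.2905) = 1.052713
TL = 10 * 1.052713 = 10.53

10.53 dB


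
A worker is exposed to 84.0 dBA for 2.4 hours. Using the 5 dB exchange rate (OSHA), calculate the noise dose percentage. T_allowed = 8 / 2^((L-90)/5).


Given values:
  L = 84.0 dBA, T = 2.4 hours
Formula: T_allowed = 8 / 2^((L - 90) / 5)
Compute exponent: (84.0 - 90) / 5 = -1.2
Compute 2^(-1.2) = 0.435275
T_allowed = 8 / 0.435275 = 18.379186 hours
Dose = (T / T_allowed) * 100
Dose = (2.4 / 18.379186) * 100 = 13.06

13.06 %


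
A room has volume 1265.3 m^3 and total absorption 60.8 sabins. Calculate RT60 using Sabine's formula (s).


Given values:
  V = 1265.3 m^3
  A = 60.8 sabins
Formula: RT60 = 0.161 * V / A
Numerator: 0.161 * 1265.3 = 203.7133
RT60 = 203.7133 / 60.8 = 3.351

3.351 s


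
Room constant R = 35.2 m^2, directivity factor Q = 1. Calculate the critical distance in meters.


Given values:
  R = 35.2 m^2, Q = 1
Formula: d_c = 0.141 * sqrt(Q * R)
Compute Q * R = 1 * 35.2 = 35.2
Compute sqrt(35.2) = 5.933
d_c = 0.141 * 5.933 = 0.837

0.837 m


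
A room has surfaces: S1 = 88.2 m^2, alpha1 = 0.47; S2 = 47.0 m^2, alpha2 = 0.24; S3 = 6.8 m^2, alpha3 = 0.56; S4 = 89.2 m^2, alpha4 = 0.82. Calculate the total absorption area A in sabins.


Given surfaces:
  Surface 1: 88.2 * 0.47 = 41.454
  Surface 2: 47.0 * 0.24 = 11.28
  Surface 3: 6.8 * 0.56 = 3.808
  Surface 4: 89.2 * 0.82 = 73.144
Formula: A = sum(Si * alpha_i)
A = 41.454 + 11.28 + 3.808 + 73.144
A = 129.69

129.69 sabins


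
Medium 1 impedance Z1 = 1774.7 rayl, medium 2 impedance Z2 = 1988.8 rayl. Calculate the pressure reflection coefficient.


Given values:
  Z1 = 1774.7 rayl, Z2 = 1988.8 rayl
Formula: R = (Z2 - Z1) / (Z2 + Z1)
Numerator: Z2 - Z1 = 1988.8 - 1774.7 = 214.1
Denominator: Z2 + Z1 = 1988.8 + 1774.7 = 3763.5
R = 214.1 / 3763.5 = 0.0569

0.0569


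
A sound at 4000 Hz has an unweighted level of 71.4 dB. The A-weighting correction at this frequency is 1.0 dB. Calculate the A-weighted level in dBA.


Given values:
  SPL = 71.4 dB
  A-weighting at 4000 Hz = 1.0 dB
Formula: L_A = SPL + A_weight
L_A = 71.4 + (1.0)
L_A = 72.4

72.4 dBA


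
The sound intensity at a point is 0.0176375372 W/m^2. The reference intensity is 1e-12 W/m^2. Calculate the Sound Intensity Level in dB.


Given values:
  I = 0.0176375372 W/m^2
  I_ref = 1e-12 W/m^2
Formula: SIL = 10 * log10(I / I_ref)
Compute ratio: I / I_ref = 17637537200
Compute log10: log10(17637537200) = 10.246438
Multiply: SIL = 10 * 10.246438 = 102.46

102.46 dB


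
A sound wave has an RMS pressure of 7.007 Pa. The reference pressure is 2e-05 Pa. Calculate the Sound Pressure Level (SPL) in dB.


Given values:
  p = 7.007 Pa
  p_ref = 2e-05 Pa
Formula: SPL = 20 * log10(p / p_ref)
Compute ratio: p / p_ref = 7.007 / 2e-05 = 350350
Compute log10: log10(350350) = 5.544502
Multiply: SPL = 20 * 5.544502 = 110.89

110.89 dB


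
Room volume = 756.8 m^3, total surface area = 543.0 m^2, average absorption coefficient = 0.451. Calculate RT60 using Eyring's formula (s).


Given values:
  V = 756.8 m^3, S = 543.0 m^2, alpha = 0.451
Formula: RT60 = 0.161 * V / (-S * ln(1 - alpha))
Compute ln(1 - 0.451) = ln(0.549) = -0.599657
Denominator: -543.0 * -0.599657 = 325.6138
Numerator: 0.161 * 756.8 = 121.8448
RT60 = 121.8448 / 325.6138 = 0.374

0.374 s


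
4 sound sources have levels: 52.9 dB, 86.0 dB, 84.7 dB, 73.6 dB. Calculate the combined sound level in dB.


Formula: L_total = 10 * log10( sum(10^(Li/10)) )
  Source 1: 10^(52.9/10) = 194984.46
  Source 2: 10^(86.0/10) = 398107170.5535
  Source 3: 10^(84.7/10) = 295120922.6666
  Source 4: 10^(73.6/10) = 22908676.5277
Sum of linear values = 716331754.2078
L_total = 10 * log10(716331754.2078) = 88.55

88.55 dB


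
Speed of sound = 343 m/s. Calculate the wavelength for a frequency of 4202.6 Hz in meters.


Given values:
  c = 343 m/s, f = 4202.6 Hz
Formula: lambda = c / f
lambda = 343 / 4202.6
lambda = 0.0816

0.0816 m


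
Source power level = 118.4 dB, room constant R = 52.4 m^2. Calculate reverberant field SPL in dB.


Given values:
  Lw = 118.4 dB, R = 52.4 m^2
Formula: SPL = Lw + 10 * log10(4 / R)
Compute 4 / R = 4 / 52.4 = 0.076336
Compute 10 * log10(0.076336) = -11.1727
SPL = 118.4 + (-11.1727) = 107.23

107.23 dB


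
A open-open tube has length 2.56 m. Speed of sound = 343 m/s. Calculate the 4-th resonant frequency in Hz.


Given values:
  Tube type: open-open, L = 2.56 m, c = 343 m/s, n = 4
Formula: f_n = n * c / (2 * L)
Compute 2 * L = 2 * 2.56 = 5.12
f = 4 * 343 / 5.12
f = 267.97

267.97 Hz


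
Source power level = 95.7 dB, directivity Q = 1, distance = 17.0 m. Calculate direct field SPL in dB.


Given values:
  Lw = 95.7 dB, Q = 1, r = 17.0 m
Formula: SPL = Lw + 10 * log10(Q / (4 * pi * r^2))
Compute 4 * pi * r^2 = 4 * pi * 17.0^2 = 3631.6811
Compute Q / denom = 1 / 3631.6811 = 0.00027535
Compute 10 * log10(0.00027535) = -35.6011
SPL = 95.7 + (-35.6011) = 60.1

60.1 dB


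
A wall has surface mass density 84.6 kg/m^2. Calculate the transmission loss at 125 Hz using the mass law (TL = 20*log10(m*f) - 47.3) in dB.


Given values:
  m = 84.6 kg/m^2, f = 125 Hz
Formula: TL = 20 * log10(m * f) - 47.3
Compute m * f = 84.6 * 125 = 10575.0
Compute log10(10575.0) = 4.02428
Compute 20 * 4.02428 = 80.4856
TL = 80.4856 - 47.3 = 33.19

33.19 dB


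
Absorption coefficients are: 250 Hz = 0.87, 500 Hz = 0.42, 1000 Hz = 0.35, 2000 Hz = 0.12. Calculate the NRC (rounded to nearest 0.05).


Given values:
  a_250 = 0.87, a_500 = 0.42
  a_1000 = 0.35, a_2000 = 0.12
Formula: NRC = (a250 + a500 + a1000 + a2000) / 4
Sum = 0.87 + 0.42 + 0.35 + 0.12 = 1.76
NRC = 1.76 / 4 = 0.44
Rounded to nearest 0.05: 0.45

0.45


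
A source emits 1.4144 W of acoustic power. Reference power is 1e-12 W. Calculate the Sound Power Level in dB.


Given values:
  W = 1.4144 W
  W_ref = 1e-12 W
Formula: SWL = 10 * log10(W / W_ref)
Compute ratio: W / W_ref = 1414400000000
Compute log10: log10(1414400000000) = 12.150572
Multiply: SWL = 10 * 12.150572 = 121.51

121.51 dB


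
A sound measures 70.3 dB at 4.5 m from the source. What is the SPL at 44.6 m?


Given values:
  SPL1 = 70.3 dB, r1 = 4.5 m, r2 = 44.6 m
Formula: SPL2 = SPL1 - 20 * log10(r2 / r1)
Compute ratio: r2 / r1 = 44.6 / 4.5 = 9.9111
Compute log10: log10(9.9111) = 0.996122
Compute drop: 20 * 0.996122 = 19.9224
SPL2 = 70.3 - 19.9224 = 50.38

50.38 dB


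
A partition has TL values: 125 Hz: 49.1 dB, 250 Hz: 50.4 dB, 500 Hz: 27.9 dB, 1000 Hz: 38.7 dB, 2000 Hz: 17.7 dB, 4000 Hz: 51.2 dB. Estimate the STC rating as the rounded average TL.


Given TL values at each frequency:
  125 Hz: 49.1 dB
  250 Hz: 50.4 dB
  500 Hz: 27.9 dB
  1000 Hz: 38.7 dB
  2000 Hz: 17.7 dB
  4000 Hz: 51.2 dB
Formula: STC ~ round(average of TL values)
Sum = 49.1 + 50.4 + 27.9 + 38.7 + 17.7 + 51.2 = 235.0
Average = 235.0 / 6 = 39.17
Rounded: 39

39


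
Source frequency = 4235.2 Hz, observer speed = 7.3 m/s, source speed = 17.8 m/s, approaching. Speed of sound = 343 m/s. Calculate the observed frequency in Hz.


Given values:
  f_s = 4235.2 Hz, v_o = 7.3 m/s, v_s = 17.8 m/s
  Direction: approaching
Formula: f_o = f_s * (c + v_o) / (c - v_s)
Numerator: c + v_o = 343 + 7.3 = 350.3
Denominator: c - v_s = 343 - 17.8 = 325.2
f_o = 4235.2 * 350.3 / 325.2 = 4562.09

4562.09 Hz


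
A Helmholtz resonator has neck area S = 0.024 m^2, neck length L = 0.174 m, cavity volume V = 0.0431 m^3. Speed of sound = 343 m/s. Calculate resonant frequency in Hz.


Given values:
  S = 0.024 m^2, L = 0.174 m, V = 0.0431 m^3, c = 343 m/s
Formula: f = (c / (2*pi)) * sqrt(S / (V * L))
Compute V * L = 0.0431 * 0.174 = 0.0074994
Compute S / (V * L) = 0.024 / 0.0074994 = 3.2003
Compute sqrt(3.2003) = 1.788938
Compute c / (2*pi) = 343 / 6.283185 = 54.590148
f = 54.590148 * 1.788938 = 97.66

97.66 Hz


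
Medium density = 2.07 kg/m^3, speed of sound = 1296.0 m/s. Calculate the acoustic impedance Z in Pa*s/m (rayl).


Given values:
  rho = 2.07 kg/m^3
  c = 1296.0 m/s
Formula: Z = rho * c
Z = 2.07 * 1296.0
Z = 2682.72

2682.72 rayl


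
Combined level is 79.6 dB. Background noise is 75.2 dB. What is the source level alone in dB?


Given values:
  L_total = 79.6 dB, L_bg = 75.2 dB
Formula: L_source = 10 * log10(10^(L_total/10) - 10^(L_bg/10))
Convert to linear:
  10^(79.6/10) = 91201083.9356
  10^(75.2/10) = 33113112.1483
Difference: 91201083.9356 - 33113112.1483 = 58087971.7873
L_source = 10 * log10(58087971.7873) = 77.64

77.64 dB


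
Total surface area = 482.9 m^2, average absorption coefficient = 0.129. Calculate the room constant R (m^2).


Given values:
  S = 482.9 m^2, alpha = 0.129
Formula: R = S * alpha / (1 - alpha)
Numerator: 482.9 * 0.129 = 62.2941
Denominator: 1 - 0.129 = 0.871
R = 62.2941 / 0.871 = 71.52

71.52 m^2


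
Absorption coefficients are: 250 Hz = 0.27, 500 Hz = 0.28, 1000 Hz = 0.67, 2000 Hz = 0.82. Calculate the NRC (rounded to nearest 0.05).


Given values:
  a_250 = 0.27, a_500 = 0.28
  a_1000 = 0.67, a_2000 = 0.82
Formula: NRC = (a250 + a500 + a1000 + a2000) / 4
Sum = 0.27 + 0.28 + 0.67 + 0.82 = 2.04
NRC = 2.04 / 4 = 0.51
Rounded to nearest 0.05: 0.5

0.5


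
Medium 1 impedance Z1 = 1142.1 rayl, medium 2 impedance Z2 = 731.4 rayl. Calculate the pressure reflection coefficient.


Given values:
  Z1 = 1142.1 rayl, Z2 = 731.4 rayl
Formula: R = (Z2 - Z1) / (Z2 + Z1)
Numerator: Z2 - Z1 = 731.4 - 1142.1 = -410.7
Denominator: Z2 + Z1 = 731.4 + 1142.1 = 1873.5
R = -410.7 / 1873.5 = -0.2192

-0.2192


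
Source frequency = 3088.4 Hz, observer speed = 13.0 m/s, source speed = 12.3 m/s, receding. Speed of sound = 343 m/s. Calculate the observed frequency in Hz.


Given values:
  f_s = 3088.4 Hz, v_o = 13.0 m/s, v_s = 12.3 m/s
  Direction: receding
Formula: f_o = f_s * (c - v_o) / (c + v_s)
Numerator: c - v_o = 343 - 13.0 = 330.0
Denominator: c + v_s = 343 + 12.3 = 355.3
f_o = 3088.4 * 330.0 / 355.3 = 2868.48

2868.48 Hz


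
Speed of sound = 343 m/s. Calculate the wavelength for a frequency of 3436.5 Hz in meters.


Given values:
  c = 343 m/s, f = 3436.5 Hz
Formula: lambda = c / f
lambda = 343 / 3436.5
lambda = 0.0998

0.0998 m


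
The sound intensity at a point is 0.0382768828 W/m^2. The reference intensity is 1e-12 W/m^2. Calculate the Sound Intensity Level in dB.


Given values:
  I = 0.0382768828 W/m^2
  I_ref = 1e-12 W/m^2
Formula: SIL = 10 * log10(I / I_ref)
Compute ratio: I / I_ref = 38276882800
Compute log10: log10(38276882800) = 10.582937
Multiply: SIL = 10 * 10.582937 = 105.83

105.83 dB


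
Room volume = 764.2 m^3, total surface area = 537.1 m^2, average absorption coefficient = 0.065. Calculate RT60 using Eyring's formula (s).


Given values:
  V = 764.2 m^3, S = 537.1 m^2, alpha = 0.065
Formula: RT60 = 0.161 * V / (-S * ln(1 - alpha))
Compute ln(1 - 0.065) = ln(0.935) = -0.067209
Denominator: -537.1 * -0.067209 = 36.098
Numerator: 0.161 * 764.2 = 123.0362
RT60 = 123.0362 / 36.098 = 3.408

3.408 s


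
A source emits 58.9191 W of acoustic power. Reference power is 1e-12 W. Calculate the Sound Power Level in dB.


Given values:
  W = 58.9191 W
  W_ref = 1e-12 W
Formula: SWL = 10 * log10(W / W_ref)
Compute ratio: W / W_ref = 58919100000000
Compute log10: log10(58919100000000) = 13.770256
Multiply: SWL = 10 * 13.770256 = 137.7

137.7 dB


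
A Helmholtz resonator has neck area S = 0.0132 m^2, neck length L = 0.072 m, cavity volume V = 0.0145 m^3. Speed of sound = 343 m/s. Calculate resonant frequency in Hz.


Given values:
  S = 0.0132 m^2, L = 0.072 m, V = 0.0145 m^3, c = 343 m/s
Formula: f = (c / (2*pi)) * sqrt(S / (V * L))
Compute V * L = 0.0145 * 0.072 = 0.001044
Compute S / (V * L) = 0.0132 / 0.001044 = 12.6437
Compute sqrt(12.6437) = 3.555798
Compute c / (2*pi) = 343 / 6.283185 = 54.590148
f = 54.590148 * 3.555798 = 194.11

194.11 Hz


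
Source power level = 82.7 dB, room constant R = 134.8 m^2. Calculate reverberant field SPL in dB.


Given values:
  Lw = 82.7 dB, R = 134.8 m^2
Formula: SPL = Lw + 10 * log10(4 / R)
Compute 4 / R = 4 / 134.8 = 0.029674
Compute 10 * log10(0.029674) = -15.2762
SPL = 82.7 + (-15.2762) = 67.42

67.42 dB


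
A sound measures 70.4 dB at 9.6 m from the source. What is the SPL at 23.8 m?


Given values:
  SPL1 = 70.4 dB, r1 = 9.6 m, r2 = 23.8 m
Formula: SPL2 = SPL1 - 20 * log10(r2 / r1)
Compute ratio: r2 / r1 = 23.8 / 9.6 = 2.4792
Compute log10: log10(2.4792) = 0.394312
Compute drop: 20 * 0.394312 = 7.8862
SPL2 = 70.4 - 7.8862 = 62.51

62.51 dB


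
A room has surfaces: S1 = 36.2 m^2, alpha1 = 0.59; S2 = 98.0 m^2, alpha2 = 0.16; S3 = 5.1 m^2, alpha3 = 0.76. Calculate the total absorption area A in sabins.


Given surfaces:
  Surface 1: 36.2 * 0.59 = 21.358
  Surface 2: 98.0 * 0.16 = 15.68
  Surface 3: 5.1 * 0.76 = 3.876
Formula: A = sum(Si * alpha_i)
A = 21.358 + 15.68 + 3.876
A = 40.91

40.91 sabins


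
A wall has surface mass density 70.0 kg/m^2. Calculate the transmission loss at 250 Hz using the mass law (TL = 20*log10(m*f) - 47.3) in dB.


Given values:
  m = 70.0 kg/m^2, f = 250 Hz
Formula: TL = 20 * log10(m * f) - 47.3
Compute m * f = 70.0 * 250 = 17500.0
Compute log10(17500.0) = 4.243038
Compute 20 * 4.243038 = 84.8608
TL = 84.8608 - 47.3 = 37.56

37.56 dB


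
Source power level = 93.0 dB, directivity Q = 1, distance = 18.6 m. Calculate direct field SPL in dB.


Given values:
  Lw = 93.0 dB, Q = 1, r = 18.6 m
Formula: SPL = Lw + 10 * log10(Q / (4 * pi * r^2))
Compute 4 * pi * r^2 = 4 * pi * 18.6^2 = 4347.4616
Compute Q / denom = 1 / 4347.4616 = 0.00023002
Compute 10 * log10(0.00023002) = -36.3823
SPL = 93.0 + (-36.3823) = 56.62

56.62 dB


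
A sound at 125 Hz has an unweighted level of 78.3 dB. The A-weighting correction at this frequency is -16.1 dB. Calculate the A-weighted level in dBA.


Given values:
  SPL = 78.3 dB
  A-weighting at 125 Hz = -16.1 dB
Formula: L_A = SPL + A_weight
L_A = 78.3 + (-16.1)
L_A = 62.2

62.2 dBA


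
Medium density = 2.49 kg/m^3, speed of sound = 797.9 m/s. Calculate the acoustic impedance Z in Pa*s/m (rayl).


Given values:
  rho = 2.49 kg/m^3
  c = 797.9 m/s
Formula: Z = rho * c
Z = 2.49 * 797.9
Z = 1986.77

1986.77 rayl


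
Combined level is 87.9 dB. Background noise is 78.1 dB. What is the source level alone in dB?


Given values:
  L_total = 87.9 dB, L_bg = 78.1 dB
Formula: L_source = 10 * log10(10^(L_total/10) - 10^(L_bg/10))
Convert to linear:
  10^(87.9/10) = 616595001.8615
  10^(78.1/10) = 64565422.9035
Difference: 616595001.8615 - 64565422.9035 = 552029578.958
L_source = 10 * log10(552029578.958) = 87.42

87.42 dB


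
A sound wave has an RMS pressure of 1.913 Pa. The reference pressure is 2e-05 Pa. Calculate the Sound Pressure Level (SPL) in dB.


Given values:
  p = 1.913 Pa
  p_ref = 2e-05 Pa
Formula: SPL = 20 * log10(p / p_ref)
Compute ratio: p / p_ref = 1.913 / 2e-05 = 95650
Compute log10: log10(95650) = 4.980685
Multiply: SPL = 20 * 4.980685 = 99.61

99.61 dB


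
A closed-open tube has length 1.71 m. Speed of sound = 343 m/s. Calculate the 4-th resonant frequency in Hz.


Given values:
  Tube type: closed-open, L = 1.71 m, c = 343 m/s, n = 4
Formula: f_n = (2n - 1) * c / (4 * L)
Compute 2n - 1 = 2*4 - 1 = 7
Compute 4 * L = 4 * 1.71 = 6.84
f = 7 * 343 / 6.84
f = 351.02

351.02 Hz


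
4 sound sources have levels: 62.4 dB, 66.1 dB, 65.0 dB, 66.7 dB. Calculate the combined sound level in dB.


Formula: L_total = 10 * log10( sum(10^(Li/10)) )
  Source 1: 10^(62.4/10) = 1737800.8287
  Source 2: 10^(66.1/10) = 4073802.778
  Source 3: 10^(65.0/10) = 3162277.6602
  Source 4: 10^(66.7/10) = 4677351.4129
Sum of linear values = 13651232.6798
L_total = 10 * log10(13651232.6798) = 71.35

71.35 dB


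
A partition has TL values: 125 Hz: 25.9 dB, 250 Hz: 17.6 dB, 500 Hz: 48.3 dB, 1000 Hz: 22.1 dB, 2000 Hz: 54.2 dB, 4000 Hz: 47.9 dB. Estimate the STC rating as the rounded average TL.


Given TL values at each frequency:
  125 Hz: 25.9 dB
  250 Hz: 17.6 dB
  500 Hz: 48.3 dB
  1000 Hz: 22.1 dB
  2000 Hz: 54.2 dB
  4000 Hz: 47.9 dB
Formula: STC ~ round(average of TL values)
Sum = 25.9 + 17.6 + 48.3 + 22.1 + 54.2 + 47.9 = 216.0
Average = 216.0 / 6 = 36.0
Rounded: 36

36


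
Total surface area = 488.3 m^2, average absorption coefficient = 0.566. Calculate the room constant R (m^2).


Given values:
  S = 488.3 m^2, alpha = 0.566
Formula: R = S * alpha / (1 - alpha)
Numerator: 488.3 * 0.566 = 276.3778
Denominator: 1 - 0.566 = 0.434
R = 276.3778 / 0.434 = 636.82

636.82 m^2


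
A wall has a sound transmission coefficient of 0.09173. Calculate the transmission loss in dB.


Given values:
  tau = 0.09173
Formula: TL = 10 * log10(1 / tau)
Compute 1 / tau = 1 / 0.09173 = 10.9016
Compute log10(10.9016) = 1.03749
TL = 10 * 1.03749 = 10.37

10.37 dB


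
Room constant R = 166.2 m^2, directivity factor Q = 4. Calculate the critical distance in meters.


Given values:
  R = 166.2 m^2, Q = 4
Formula: d_c = 0.141 * sqrt(Q * R)
Compute Q * R = 4 * 166.2 = 664.8
Compute sqrt(664.8) = 25.7837
d_c = 0.141 * 25.7837 = 3.636

3.636 m


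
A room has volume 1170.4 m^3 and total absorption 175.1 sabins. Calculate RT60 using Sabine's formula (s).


Given values:
  V = 1170.4 m^3
  A = 175.1 sabins
Formula: RT60 = 0.161 * V / A
Numerator: 0.161 * 1170.4 = 188.4344
RT60 = 188.4344 / 175.1 = 1.076

1.076 s


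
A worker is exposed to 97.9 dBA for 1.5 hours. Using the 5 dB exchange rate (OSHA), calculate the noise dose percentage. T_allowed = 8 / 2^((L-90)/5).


Given values:
  L = 97.9 dBA, T = 1.5 hours
Formula: T_allowed = 8 / 2^((L - 90) / 5)
Compute exponent: (97.9 - 90) / 5 = 1.58
Compute 2^(1.58) = 2.989698
T_allowed = 8 / 2.989698 = 2.675856 hours
Dose = (T / T_allowed) * 100
Dose = (1.5 / 2.675856) * 100 = 56.06

56.06 %


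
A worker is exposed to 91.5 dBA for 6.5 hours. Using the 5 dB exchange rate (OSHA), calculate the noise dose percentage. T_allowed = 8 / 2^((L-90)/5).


Given values:
  L = 91.5 dBA, T = 6.5 hours
Formula: T_allowed = 8 / 2^((L - 90) / 5)
Compute exponent: (91.5 - 90) / 5 = 0.3
Compute 2^(0.3) = 1.231144
T_allowed = 8 / 1.231144 = 6.498021 hours
Dose = (T / T_allowed) * 100
Dose = (6.5 / 6.498021) * 100 = 100.03

100.03 %


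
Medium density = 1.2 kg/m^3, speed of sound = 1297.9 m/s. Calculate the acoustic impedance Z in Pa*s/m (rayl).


Given values:
  rho = 1.2 kg/m^3
  c = 1297.9 m/s
Formula: Z = rho * c
Z = 1.2 * 1297.9
Z = 1557.48

1557.48 rayl


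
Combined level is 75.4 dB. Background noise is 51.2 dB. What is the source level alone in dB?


Given values:
  L_total = 75.4 dB, L_bg = 51.2 dB
Formula: L_source = 10 * log10(10^(L_total/10) - 10^(L_bg/10))
Convert to linear:
  10^(75.4/10) = 34673685.0453
  10^(51.2/10) = 131825.6739
Difference: 34673685.0453 - 131825.6739 = 34541859.3714
L_source = 10 * log10(34541859.3714) = 75.38

75.38 dB


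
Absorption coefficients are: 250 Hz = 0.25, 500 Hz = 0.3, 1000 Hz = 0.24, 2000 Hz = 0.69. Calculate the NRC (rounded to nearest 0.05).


Given values:
  a_250 = 0.25, a_500 = 0.3
  a_1000 = 0.24, a_2000 = 0.69
Formula: NRC = (a250 + a500 + a1000 + a2000) / 4
Sum = 0.25 + 0.3 + 0.24 + 0.69 = 1.48
NRC = 1.48 / 4 = 0.37
Rounded to nearest 0.05: 0.35

0.35


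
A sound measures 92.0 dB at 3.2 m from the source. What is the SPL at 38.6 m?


Given values:
  SPL1 = 92.0 dB, r1 = 3.2 m, r2 = 38.6 m
Formula: SPL2 = SPL1 - 20 * log10(r2 / r1)
Compute ratio: r2 / r1 = 38.6 / 3.2 = 12.0625
Compute log10: log10(12.0625) = 1.081437
Compute drop: 20 * 1.081437 = 21.6287
SPL2 = 92.0 - 21.6287 = 70.37

70.37 dB


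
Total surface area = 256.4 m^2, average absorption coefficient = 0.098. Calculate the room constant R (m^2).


Given values:
  S = 256.4 m^2, alpha = 0.098
Formula: R = S * alpha / (1 - alpha)
Numerator: 256.4 * 0.098 = 25.1272
Denominator: 1 - 0.098 = 0.902
R = 25.1272 / 0.902 = 27.86

27.86 m^2


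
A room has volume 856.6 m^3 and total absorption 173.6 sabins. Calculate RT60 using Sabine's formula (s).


Given values:
  V = 856.6 m^3
  A = 173.6 sabins
Formula: RT60 = 0.161 * V / A
Numerator: 0.161 * 856.6 = 137.9126
RT60 = 137.9126 / 173.6 = 0.794

0.794 s


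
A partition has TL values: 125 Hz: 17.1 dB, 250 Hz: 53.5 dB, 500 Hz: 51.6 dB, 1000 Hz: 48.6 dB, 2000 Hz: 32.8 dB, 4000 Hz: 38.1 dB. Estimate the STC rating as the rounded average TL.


Given TL values at each frequency:
  125 Hz: 17.1 dB
  250 Hz: 53.5 dB
  500 Hz: 51.6 dB
  1000 Hz: 48.6 dB
  2000 Hz: 32.8 dB
  4000 Hz: 38.1 dB
Formula: STC ~ round(average of TL values)
Sum = 17.1 + 53.5 + 51.6 + 48.6 + 32.8 + 38.1 = 241.7
Average = 241.7 / 6 = 40.28
Rounded: 40

40


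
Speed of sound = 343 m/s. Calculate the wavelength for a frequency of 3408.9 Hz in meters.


Given values:
  c = 343 m/s, f = 3408.9 Hz
Formula: lambda = c / f
lambda = 343 / 3408.9
lambda = 0.1006

0.1006 m


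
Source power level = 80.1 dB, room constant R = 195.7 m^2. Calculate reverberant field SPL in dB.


Given values:
  Lw = 80.1 dB, R = 195.7 m^2
Formula: SPL = Lw + 10 * log10(4 / R)
Compute 4 / R = 4 / 195.7 = 0.020439
Compute 10 * log10(0.020439) = -16.8954
SPL = 80.1 + (-16.8954) = 63.2

63.2 dB


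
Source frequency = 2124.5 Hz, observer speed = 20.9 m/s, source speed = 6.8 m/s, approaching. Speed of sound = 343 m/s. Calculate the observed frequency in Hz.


Given values:
  f_s = 2124.5 Hz, v_o = 20.9 m/s, v_s = 6.8 m/s
  Direction: approaching
Formula: f_o = f_s * (c + v_o) / (c - v_s)
Numerator: c + v_o = 343 + 20.9 = 363.9
Denominator: c - v_s = 343 - 6.8 = 336.2
f_o = 2124.5 * 363.9 / 336.2 = 2299.54

2299.54 Hz


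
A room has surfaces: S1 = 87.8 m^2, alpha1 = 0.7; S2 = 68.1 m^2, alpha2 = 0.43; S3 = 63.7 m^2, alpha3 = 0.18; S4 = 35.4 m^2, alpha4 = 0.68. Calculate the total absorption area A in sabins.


Given surfaces:
  Surface 1: 87.8 * 0.7 = 61.46
  Surface 2: 68.1 * 0.43 = 29.283
  Surface 3: 63.7 * 0.18 = 11.466
  Surface 4: 35.4 * 0.68 = 24.072
Formula: A = sum(Si * alpha_i)
A = 61.46 + 29.283 + 11.466 + 24.072
A = 126.28

126.28 sabins


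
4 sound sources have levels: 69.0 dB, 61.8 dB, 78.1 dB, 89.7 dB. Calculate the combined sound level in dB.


Formula: L_total = 10 * log10( sum(10^(Li/10)) )
  Source 1: 10^(69.0/10) = 7943282.3472
  Source 2: 10^(61.8/10) = 1513561.2484
  Source 3: 10^(78.1/10) = 64565422.9035
  Source 4: 10^(89.7/10) = 933254300.797
Sum of linear values = 1007276567.2961
L_total = 10 * log10(1007276567.2961) = 90.03

90.03 dB


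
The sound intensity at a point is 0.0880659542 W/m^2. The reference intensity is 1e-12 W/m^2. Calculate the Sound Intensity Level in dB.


Given values:
  I = 0.0880659542 W/m^2
  I_ref = 1e-12 W/m^2
Formula: SIL = 10 * log10(I / I_ref)
Compute ratio: I / I_ref = 88065954200
Compute log10: log10(88065954200) = 10.944808
Multiply: SIL = 10 * 10.944808 = 109.45

109.45 dB


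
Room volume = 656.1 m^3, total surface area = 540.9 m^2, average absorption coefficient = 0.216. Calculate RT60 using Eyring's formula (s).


Given values:
  V = 656.1 m^3, S = 540.9 m^2, alpha = 0.216
Formula: RT60 = 0.161 * V / (-S * ln(1 - alpha))
Compute ln(1 - 0.216) = ln(0.784) = -0.243346
Denominator: -540.9 * -0.243346 = 131.6259
Numerator: 0.161 * 656.1 = 105.6321
RT60 = 105.6321 / 131.6259 = 0.803

0.803 s


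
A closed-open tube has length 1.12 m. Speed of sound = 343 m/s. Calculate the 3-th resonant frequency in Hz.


Given values:
  Tube type: closed-open, L = 1.12 m, c = 343 m/s, n = 3
Formula: f_n = (2n - 1) * c / (4 * L)
Compute 2n - 1 = 2*3 - 1 = 5
Compute 4 * L = 4 * 1.12 = 4.48
f = 5 * 343 / 4.48
f = 382.81

382.81 Hz


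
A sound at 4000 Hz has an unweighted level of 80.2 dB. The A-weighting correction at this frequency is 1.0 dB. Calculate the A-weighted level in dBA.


Given values:
  SPL = 80.2 dB
  A-weighting at 4000 Hz = 1.0 dB
Formula: L_A = SPL + A_weight
L_A = 80.2 + (1.0)
L_A = 81.2

81.2 dBA


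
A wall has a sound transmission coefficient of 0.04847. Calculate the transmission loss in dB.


Given values:
  tau = 0.04847
Formula: TL = 10 * log10(1 / tau)
Compute 1 / tau = 1 / 0.04847 = 20.6313
Compute log10(20.6313) = 1.314527
TL = 10 * 1.314527 = 13.15

13.15 dB


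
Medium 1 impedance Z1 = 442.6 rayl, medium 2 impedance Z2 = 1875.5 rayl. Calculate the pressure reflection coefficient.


Given values:
  Z1 = 442.6 rayl, Z2 = 1875.5 rayl
Formula: R = (Z2 - Z1) / (Z2 + Z1)
Numerator: Z2 - Z1 = 1875.5 - 442.6 = 1432.9
Denominator: Z2 + Z1 = 1875.5 + 442.6 = 2318.1
R = 1432.9 / 2318.1 = 0.6181

0.6181


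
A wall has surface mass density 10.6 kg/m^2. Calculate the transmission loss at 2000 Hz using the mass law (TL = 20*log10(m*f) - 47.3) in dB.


Given values:
  m = 10.6 kg/m^2, f = 2000 Hz
Formula: TL = 20 * log10(m * f) - 47.3
Compute m * f = 10.6 * 2000 = 21200.0
Compute log10(21200.0) = 4.326336
Compute 20 * 4.326336 = 86.5267
TL = 86.5267 - 47.3 = 39.23

39.23 dB


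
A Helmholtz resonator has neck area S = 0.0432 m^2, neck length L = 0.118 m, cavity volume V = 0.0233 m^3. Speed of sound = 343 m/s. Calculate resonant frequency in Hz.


Given values:
  S = 0.0432 m^2, L = 0.118 m, V = 0.0233 m^3, c = 343 m/s
Formula: f = (c / (2*pi)) * sqrt(S / (V * L))
Compute V * L = 0.0233 * 0.118 = 0.0027494
Compute S / (V * L) = 0.0432 / 0.0027494 = 15.7125
Compute sqrt(15.7125) = 3.9639
Compute c / (2*pi) = 343 / 6.283185 = 54.590148
f = 54.590148 * 3.9639 = 216.39

216.39 Hz


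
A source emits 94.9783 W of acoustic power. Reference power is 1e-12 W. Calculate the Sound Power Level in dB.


Given values:
  W = 94.9783 W
  W_ref = 1e-12 W
Formula: SWL = 10 * log10(W / W_ref)
Compute ratio: W / W_ref = 94978300000000
Compute log10: log10(94978300000000) = 13.977624
Multiply: SWL = 10 * 13.977624 = 139.78

139.78 dB


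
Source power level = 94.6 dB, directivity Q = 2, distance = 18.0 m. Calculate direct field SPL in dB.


Given values:
  Lw = 94.6 dB, Q = 2, r = 18.0 m
Formula: SPL = Lw + 10 * log10(Q / (4 * pi * r^2))
Compute 4 * pi * r^2 = 4 * pi * 18.0^2 = 4071.5041
Compute Q / denom = 2 / 4071.5041 = 0.00049122
Compute 10 * log10(0.00049122) = -33.0872
SPL = 94.6 + (-33.0872) = 61.51

61.51 dB


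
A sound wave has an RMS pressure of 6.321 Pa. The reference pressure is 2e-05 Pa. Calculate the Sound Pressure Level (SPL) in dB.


Given values:
  p = 6.321 Pa
  p_ref = 2e-05 Pa
Formula: SPL = 20 * log10(p / p_ref)
Compute ratio: p / p_ref = 6.321 / 2e-05 = 316050
Compute log10: log10(316050) = 5.499756
Multiply: SPL = 20 * 5.499756 = 110.0

110.0 dB


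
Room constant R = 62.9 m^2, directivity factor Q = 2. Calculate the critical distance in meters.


Given values:
  R = 62.9 m^2, Q = 2
Formula: d_c = 0.141 * sqrt(Q * R)
Compute Q * R = 2 * 62.9 = 125.8
Compute sqrt(125.8) = 11.2161
d_c = 0.141 * 11.2161 = 1.581

1.581 m


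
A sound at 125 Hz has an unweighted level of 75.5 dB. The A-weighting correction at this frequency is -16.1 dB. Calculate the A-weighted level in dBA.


Given values:
  SPL = 75.5 dB
  A-weighting at 125 Hz = -16.1 dB
Formula: L_A = SPL + A_weight
L_A = 75.5 + (-16.1)
L_A = 59.4

59.4 dBA


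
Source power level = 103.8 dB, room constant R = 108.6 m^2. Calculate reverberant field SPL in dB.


Given values:
  Lw = 103.8 dB, R = 108.6 m^2
Formula: SPL = Lw + 10 * log10(4 / R)
Compute 4 / R = 4 / 108.6 = 0.036832
Compute 10 * log10(0.036832) = -14.3377
SPL = 103.8 + (-14.3377) = 89.46

89.46 dB


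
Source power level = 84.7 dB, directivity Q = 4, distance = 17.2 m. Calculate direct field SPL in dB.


Given values:
  Lw = 84.7 dB, Q = 4, r = 17.2 m
Formula: SPL = Lw + 10 * log10(Q / (4 * pi * r^2))
Compute 4 * pi * r^2 = 4 * pi * 17.2^2 = 3717.6351
Compute Q / denom = 4 / 3717.6351 = 0.00107595
Compute 10 * log10(0.00107595) = -29.6821
SPL = 84.7 + (-29.6821) = 55.02

55.02 dB


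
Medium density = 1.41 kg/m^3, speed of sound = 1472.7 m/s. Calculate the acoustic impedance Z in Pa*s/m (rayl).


Given values:
  rho = 1.41 kg/m^3
  c = 1472.7 m/s
Formula: Z = rho * c
Z = 1.41 * 1472.7
Z = 2076.51

2076.51 rayl


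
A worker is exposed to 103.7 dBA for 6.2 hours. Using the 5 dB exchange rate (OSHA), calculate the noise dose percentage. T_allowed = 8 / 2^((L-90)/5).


Given values:
  L = 103.7 dBA, T = 6.2 hours
Formula: T_allowed = 8 / 2^((L - 90) / 5)
Compute exponent: (103.7 - 90) / 5 = 2.74
Compute 2^(2.74) = 6.680703
T_allowed = 8 / 6.680703 = 1.197479 hours
Dose = (T / T_allowed) * 100
Dose = (6.2 / 1.197479) * 100 = 517.75

517.75 %


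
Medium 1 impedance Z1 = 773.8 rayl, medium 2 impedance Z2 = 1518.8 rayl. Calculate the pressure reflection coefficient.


Given values:
  Z1 = 773.8 rayl, Z2 = 1518.8 rayl
Formula: R = (Z2 - Z1) / (Z2 + Z1)
Numerator: Z2 - Z1 = 1518.8 - 773.8 = 745.0
Denominator: Z2 + Z1 = 1518.8 + 773.8 = 2292.6
R = 745.0 / 2292.6 = 0.325

0.325


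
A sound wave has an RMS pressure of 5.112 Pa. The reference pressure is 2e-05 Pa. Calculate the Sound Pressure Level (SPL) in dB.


Given values:
  p = 5.112 Pa
  p_ref = 2e-05 Pa
Formula: SPL = 20 * log10(p / p_ref)
Compute ratio: p / p_ref = 5.112 / 2e-05 = 255600
Compute log10: log10(255600) = 5.407561
Multiply: SPL = 20 * 5.407561 = 108.15

108.15 dB


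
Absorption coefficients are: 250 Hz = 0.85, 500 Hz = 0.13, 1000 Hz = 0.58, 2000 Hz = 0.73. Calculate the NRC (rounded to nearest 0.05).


Given values:
  a_250 = 0.85, a_500 = 0.13
  a_1000 = 0.58, a_2000 = 0.73
Formula: NRC = (a250 + a500 + a1000 + a2000) / 4
Sum = 0.85 + 0.13 + 0.58 + 0.73 = 2.29
NRC = 2.29 / 4 = 0.5725
Rounded to nearest 0.05: 0.55

0.55


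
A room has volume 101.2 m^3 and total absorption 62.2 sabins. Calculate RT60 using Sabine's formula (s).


Given values:
  V = 101.2 m^3
  A = 62.2 sabins
Formula: RT60 = 0.161 * V / A
Numerator: 0.161 * 101.2 = 16.2932
RT60 = 16.2932 / 62.2 = 0.262

0.262 s


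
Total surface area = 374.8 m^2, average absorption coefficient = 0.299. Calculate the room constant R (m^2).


Given values:
  S = 374.8 m^2, alpha = 0.299
Formula: R = S * alpha / (1 - alpha)
Numerator: 374.8 * 0.299 = 112.0652
Denominator: 1 - 0.299 = 0.701
R = 112.0652 / 0.701 = 159.86

159.86 m^2


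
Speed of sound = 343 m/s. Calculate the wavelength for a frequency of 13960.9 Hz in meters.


Given values:
  c = 343 m/s, f = 13960.9 Hz
Formula: lambda = c / f
lambda = 343 / 13960.9
lambda = 0.0246

0.0246 m


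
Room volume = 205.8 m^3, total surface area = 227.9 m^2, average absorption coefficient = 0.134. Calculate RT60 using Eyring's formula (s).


Given values:
  V = 205.8 m^3, S = 227.9 m^2, alpha = 0.134
Formula: RT60 = 0.161 * V / (-S * ln(1 - alpha))
Compute ln(1 - 0.134) = ln(0.866) = -0.14387
Denominator: -227.9 * -0.14387 = 32.788
Numerator: 0.161 * 205.8 = 33.1338
RT60 = 33.1338 / 32.788 = 1.011

1.011 s


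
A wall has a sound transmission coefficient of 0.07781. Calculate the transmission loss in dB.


Given values:
  tau = 0.07781
Formula: TL = 10 * log10(1 / tau)
Compute 1 / tau = 1 / 0.07781 = 12.8518
Compute log10(12.8518) = 1.108964
TL = 10 * 1.108964 = 11.09

11.09 dB


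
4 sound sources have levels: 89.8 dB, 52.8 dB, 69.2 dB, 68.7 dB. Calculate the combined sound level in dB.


Formula: L_total = 10 * log10( sum(10^(Li/10)) )
  Source 1: 10^(89.8/10) = 954992586.0214
  Source 2: 10^(52.8/10) = 190546.0718
  Source 3: 10^(69.2/10) = 8317637.711
  Source 4: 10^(68.7/10) = 7413102.413
Sum of linear values = 970913872.2172
L_total = 10 * log10(970913872.2172) = 89.87

89.87 dB
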